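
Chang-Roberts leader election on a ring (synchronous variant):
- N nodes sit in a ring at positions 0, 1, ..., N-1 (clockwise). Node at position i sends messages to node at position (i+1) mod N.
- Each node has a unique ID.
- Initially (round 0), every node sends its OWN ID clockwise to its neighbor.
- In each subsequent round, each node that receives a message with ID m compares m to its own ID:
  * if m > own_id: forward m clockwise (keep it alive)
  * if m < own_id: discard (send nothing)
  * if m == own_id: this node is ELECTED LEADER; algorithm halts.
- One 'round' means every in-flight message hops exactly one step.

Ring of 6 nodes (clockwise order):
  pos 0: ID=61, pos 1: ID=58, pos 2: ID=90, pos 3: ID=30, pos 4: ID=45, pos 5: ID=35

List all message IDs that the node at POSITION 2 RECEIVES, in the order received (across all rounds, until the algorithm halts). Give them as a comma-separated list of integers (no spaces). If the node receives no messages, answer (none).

Answer: 58,61,90

Derivation:
Round 1: pos1(id58) recv 61: fwd; pos2(id90) recv 58: drop; pos3(id30) recv 90: fwd; pos4(id45) recv 30: drop; pos5(id35) recv 45: fwd; pos0(id61) recv 35: drop
Round 2: pos2(id90) recv 61: drop; pos4(id45) recv 90: fwd; pos0(id61) recv 45: drop
Round 3: pos5(id35) recv 90: fwd
Round 4: pos0(id61) recv 90: fwd
Round 5: pos1(id58) recv 90: fwd
Round 6: pos2(id90) recv 90: ELECTED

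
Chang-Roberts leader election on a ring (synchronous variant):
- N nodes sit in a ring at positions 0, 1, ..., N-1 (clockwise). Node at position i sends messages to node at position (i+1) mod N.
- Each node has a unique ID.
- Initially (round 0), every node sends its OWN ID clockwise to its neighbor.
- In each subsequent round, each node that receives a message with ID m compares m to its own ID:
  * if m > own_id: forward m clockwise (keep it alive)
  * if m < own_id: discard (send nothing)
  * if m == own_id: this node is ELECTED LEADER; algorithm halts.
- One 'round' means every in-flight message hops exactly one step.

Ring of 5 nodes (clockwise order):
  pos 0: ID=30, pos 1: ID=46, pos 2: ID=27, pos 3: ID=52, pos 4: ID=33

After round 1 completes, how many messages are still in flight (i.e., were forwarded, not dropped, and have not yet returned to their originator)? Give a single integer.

Round 1: pos1(id46) recv 30: drop; pos2(id27) recv 46: fwd; pos3(id52) recv 27: drop; pos4(id33) recv 52: fwd; pos0(id30) recv 33: fwd
After round 1: 3 messages still in flight

Answer: 3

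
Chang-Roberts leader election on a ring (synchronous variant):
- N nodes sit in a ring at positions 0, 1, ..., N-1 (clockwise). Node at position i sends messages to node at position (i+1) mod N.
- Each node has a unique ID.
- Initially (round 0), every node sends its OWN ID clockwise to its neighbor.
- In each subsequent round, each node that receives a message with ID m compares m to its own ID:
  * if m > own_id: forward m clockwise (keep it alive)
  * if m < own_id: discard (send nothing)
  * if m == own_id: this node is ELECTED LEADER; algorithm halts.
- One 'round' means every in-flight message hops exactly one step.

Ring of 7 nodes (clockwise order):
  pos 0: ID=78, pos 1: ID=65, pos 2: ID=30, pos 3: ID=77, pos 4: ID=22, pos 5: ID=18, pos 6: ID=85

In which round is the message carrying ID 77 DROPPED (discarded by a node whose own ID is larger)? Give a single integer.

Answer: 3

Derivation:
Round 1: pos1(id65) recv 78: fwd; pos2(id30) recv 65: fwd; pos3(id77) recv 30: drop; pos4(id22) recv 77: fwd; pos5(id18) recv 22: fwd; pos6(id85) recv 18: drop; pos0(id78) recv 85: fwd
Round 2: pos2(id30) recv 78: fwd; pos3(id77) recv 65: drop; pos5(id18) recv 77: fwd; pos6(id85) recv 22: drop; pos1(id65) recv 85: fwd
Round 3: pos3(id77) recv 78: fwd; pos6(id85) recv 77: drop; pos2(id30) recv 85: fwd
Round 4: pos4(id22) recv 78: fwd; pos3(id77) recv 85: fwd
Round 5: pos5(id18) recv 78: fwd; pos4(id22) recv 85: fwd
Round 6: pos6(id85) recv 78: drop; pos5(id18) recv 85: fwd
Round 7: pos6(id85) recv 85: ELECTED
Message ID 77 originates at pos 3; dropped at pos 6 in round 3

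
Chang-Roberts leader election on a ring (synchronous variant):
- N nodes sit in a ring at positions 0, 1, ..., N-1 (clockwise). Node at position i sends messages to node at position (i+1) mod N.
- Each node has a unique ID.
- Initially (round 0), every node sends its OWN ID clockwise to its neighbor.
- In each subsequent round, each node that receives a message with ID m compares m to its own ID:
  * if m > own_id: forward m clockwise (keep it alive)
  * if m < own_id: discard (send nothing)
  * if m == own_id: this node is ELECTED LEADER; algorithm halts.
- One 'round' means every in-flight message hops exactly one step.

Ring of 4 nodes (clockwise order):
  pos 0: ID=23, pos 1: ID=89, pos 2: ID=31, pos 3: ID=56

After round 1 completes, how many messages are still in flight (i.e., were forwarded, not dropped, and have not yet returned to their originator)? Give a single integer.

Round 1: pos1(id89) recv 23: drop; pos2(id31) recv 89: fwd; pos3(id56) recv 31: drop; pos0(id23) recv 56: fwd
After round 1: 2 messages still in flight

Answer: 2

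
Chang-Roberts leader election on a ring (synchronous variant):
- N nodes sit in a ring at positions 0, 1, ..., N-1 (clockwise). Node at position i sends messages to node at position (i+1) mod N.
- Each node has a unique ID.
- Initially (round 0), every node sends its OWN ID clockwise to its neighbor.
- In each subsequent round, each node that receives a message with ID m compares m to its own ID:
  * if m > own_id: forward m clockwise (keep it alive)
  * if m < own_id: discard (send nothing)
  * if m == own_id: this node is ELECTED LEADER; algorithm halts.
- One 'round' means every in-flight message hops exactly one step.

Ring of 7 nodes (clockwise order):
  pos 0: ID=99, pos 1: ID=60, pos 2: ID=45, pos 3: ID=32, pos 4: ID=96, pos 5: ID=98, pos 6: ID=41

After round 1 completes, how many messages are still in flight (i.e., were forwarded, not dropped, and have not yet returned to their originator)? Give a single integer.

Answer: 4

Derivation:
Round 1: pos1(id60) recv 99: fwd; pos2(id45) recv 60: fwd; pos3(id32) recv 45: fwd; pos4(id96) recv 32: drop; pos5(id98) recv 96: drop; pos6(id41) recv 98: fwd; pos0(id99) recv 41: drop
After round 1: 4 messages still in flight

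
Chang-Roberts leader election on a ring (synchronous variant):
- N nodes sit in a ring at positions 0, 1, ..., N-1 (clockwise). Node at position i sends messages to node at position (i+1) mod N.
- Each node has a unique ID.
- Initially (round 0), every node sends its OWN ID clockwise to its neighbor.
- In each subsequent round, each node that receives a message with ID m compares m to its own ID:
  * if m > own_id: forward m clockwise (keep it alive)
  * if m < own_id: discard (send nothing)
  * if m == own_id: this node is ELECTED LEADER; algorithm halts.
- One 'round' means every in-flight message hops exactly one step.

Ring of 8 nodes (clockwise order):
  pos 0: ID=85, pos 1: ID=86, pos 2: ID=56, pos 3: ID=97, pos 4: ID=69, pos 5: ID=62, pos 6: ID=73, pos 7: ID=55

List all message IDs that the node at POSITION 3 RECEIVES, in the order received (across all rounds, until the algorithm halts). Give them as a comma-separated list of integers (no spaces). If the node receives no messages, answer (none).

Answer: 56,86,97

Derivation:
Round 1: pos1(id86) recv 85: drop; pos2(id56) recv 86: fwd; pos3(id97) recv 56: drop; pos4(id69) recv 97: fwd; pos5(id62) recv 69: fwd; pos6(id73) recv 62: drop; pos7(id55) recv 73: fwd; pos0(id85) recv 55: drop
Round 2: pos3(id97) recv 86: drop; pos5(id62) recv 97: fwd; pos6(id73) recv 69: drop; pos0(id85) recv 73: drop
Round 3: pos6(id73) recv 97: fwd
Round 4: pos7(id55) recv 97: fwd
Round 5: pos0(id85) recv 97: fwd
Round 6: pos1(id86) recv 97: fwd
Round 7: pos2(id56) recv 97: fwd
Round 8: pos3(id97) recv 97: ELECTED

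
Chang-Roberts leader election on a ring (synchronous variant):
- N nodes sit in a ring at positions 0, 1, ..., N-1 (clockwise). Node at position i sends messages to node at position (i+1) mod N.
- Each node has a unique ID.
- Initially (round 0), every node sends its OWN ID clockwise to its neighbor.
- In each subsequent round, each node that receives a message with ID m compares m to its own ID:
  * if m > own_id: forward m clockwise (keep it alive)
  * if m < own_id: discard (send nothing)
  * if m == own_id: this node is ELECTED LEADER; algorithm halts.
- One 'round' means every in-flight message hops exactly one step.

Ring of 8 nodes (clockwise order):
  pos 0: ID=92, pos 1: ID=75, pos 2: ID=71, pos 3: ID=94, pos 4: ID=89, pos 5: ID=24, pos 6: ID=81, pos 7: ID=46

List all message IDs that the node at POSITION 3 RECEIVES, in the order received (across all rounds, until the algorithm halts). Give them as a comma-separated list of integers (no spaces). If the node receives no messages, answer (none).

Answer: 71,75,92,94

Derivation:
Round 1: pos1(id75) recv 92: fwd; pos2(id71) recv 75: fwd; pos3(id94) recv 71: drop; pos4(id89) recv 94: fwd; pos5(id24) recv 89: fwd; pos6(id81) recv 24: drop; pos7(id46) recv 81: fwd; pos0(id92) recv 46: drop
Round 2: pos2(id71) recv 92: fwd; pos3(id94) recv 75: drop; pos5(id24) recv 94: fwd; pos6(id81) recv 89: fwd; pos0(id92) recv 81: drop
Round 3: pos3(id94) recv 92: drop; pos6(id81) recv 94: fwd; pos7(id46) recv 89: fwd
Round 4: pos7(id46) recv 94: fwd; pos0(id92) recv 89: drop
Round 5: pos0(id92) recv 94: fwd
Round 6: pos1(id75) recv 94: fwd
Round 7: pos2(id71) recv 94: fwd
Round 8: pos3(id94) recv 94: ELECTED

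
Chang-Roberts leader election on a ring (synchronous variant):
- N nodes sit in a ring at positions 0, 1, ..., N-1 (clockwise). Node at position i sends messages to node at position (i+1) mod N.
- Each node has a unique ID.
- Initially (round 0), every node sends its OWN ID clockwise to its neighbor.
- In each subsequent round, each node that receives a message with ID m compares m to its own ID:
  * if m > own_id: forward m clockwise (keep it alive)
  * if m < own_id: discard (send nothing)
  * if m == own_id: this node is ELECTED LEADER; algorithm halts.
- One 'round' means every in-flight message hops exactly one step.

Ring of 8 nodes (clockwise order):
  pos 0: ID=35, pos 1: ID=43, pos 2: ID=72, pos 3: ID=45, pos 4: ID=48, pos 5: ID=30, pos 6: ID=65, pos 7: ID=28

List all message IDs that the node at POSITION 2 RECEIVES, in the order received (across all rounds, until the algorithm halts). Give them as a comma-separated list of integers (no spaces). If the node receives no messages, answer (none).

Round 1: pos1(id43) recv 35: drop; pos2(id72) recv 43: drop; pos3(id45) recv 72: fwd; pos4(id48) recv 45: drop; pos5(id30) recv 48: fwd; pos6(id65) recv 30: drop; pos7(id28) recv 65: fwd; pos0(id35) recv 28: drop
Round 2: pos4(id48) recv 72: fwd; pos6(id65) recv 48: drop; pos0(id35) recv 65: fwd
Round 3: pos5(id30) recv 72: fwd; pos1(id43) recv 65: fwd
Round 4: pos6(id65) recv 72: fwd; pos2(id72) recv 65: drop
Round 5: pos7(id28) recv 72: fwd
Round 6: pos0(id35) recv 72: fwd
Round 7: pos1(id43) recv 72: fwd
Round 8: pos2(id72) recv 72: ELECTED

Answer: 43,65,72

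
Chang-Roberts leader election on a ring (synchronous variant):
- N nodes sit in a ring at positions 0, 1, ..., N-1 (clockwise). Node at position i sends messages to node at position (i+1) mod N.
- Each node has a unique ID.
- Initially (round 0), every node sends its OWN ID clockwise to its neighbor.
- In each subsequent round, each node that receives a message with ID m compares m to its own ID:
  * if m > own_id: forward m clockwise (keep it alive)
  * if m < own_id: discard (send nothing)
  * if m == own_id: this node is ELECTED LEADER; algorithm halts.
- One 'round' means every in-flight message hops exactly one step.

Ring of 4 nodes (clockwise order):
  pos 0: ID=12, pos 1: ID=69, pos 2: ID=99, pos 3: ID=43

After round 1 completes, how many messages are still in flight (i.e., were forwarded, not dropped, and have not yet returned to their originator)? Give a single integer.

Answer: 2

Derivation:
Round 1: pos1(id69) recv 12: drop; pos2(id99) recv 69: drop; pos3(id43) recv 99: fwd; pos0(id12) recv 43: fwd
After round 1: 2 messages still in flight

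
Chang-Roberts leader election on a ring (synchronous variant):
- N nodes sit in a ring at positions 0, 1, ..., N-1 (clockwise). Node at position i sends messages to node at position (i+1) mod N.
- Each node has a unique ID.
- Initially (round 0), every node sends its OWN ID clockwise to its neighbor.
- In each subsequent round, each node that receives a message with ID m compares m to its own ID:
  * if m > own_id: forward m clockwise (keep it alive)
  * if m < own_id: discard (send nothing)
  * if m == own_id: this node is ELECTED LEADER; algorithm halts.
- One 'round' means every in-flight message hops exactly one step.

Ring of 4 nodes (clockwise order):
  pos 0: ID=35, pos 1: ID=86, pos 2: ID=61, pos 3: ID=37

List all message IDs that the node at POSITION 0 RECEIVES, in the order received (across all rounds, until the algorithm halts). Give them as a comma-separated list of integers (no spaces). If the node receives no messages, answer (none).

Round 1: pos1(id86) recv 35: drop; pos2(id61) recv 86: fwd; pos3(id37) recv 61: fwd; pos0(id35) recv 37: fwd
Round 2: pos3(id37) recv 86: fwd; pos0(id35) recv 61: fwd; pos1(id86) recv 37: drop
Round 3: pos0(id35) recv 86: fwd; pos1(id86) recv 61: drop
Round 4: pos1(id86) recv 86: ELECTED

Answer: 37,61,86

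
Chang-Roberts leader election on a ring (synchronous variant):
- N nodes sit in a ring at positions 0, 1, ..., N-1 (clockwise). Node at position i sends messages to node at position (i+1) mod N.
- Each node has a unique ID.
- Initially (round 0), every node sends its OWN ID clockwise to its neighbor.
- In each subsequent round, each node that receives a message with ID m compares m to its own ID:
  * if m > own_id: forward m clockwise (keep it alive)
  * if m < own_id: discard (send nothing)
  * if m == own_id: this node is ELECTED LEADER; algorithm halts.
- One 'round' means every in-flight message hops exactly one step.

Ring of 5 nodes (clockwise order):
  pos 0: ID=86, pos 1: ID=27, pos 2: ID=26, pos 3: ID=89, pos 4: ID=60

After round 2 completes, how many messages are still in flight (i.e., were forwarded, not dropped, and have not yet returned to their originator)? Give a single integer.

Round 1: pos1(id27) recv 86: fwd; pos2(id26) recv 27: fwd; pos3(id89) recv 26: drop; pos4(id60) recv 89: fwd; pos0(id86) recv 60: drop
Round 2: pos2(id26) recv 86: fwd; pos3(id89) recv 27: drop; pos0(id86) recv 89: fwd
After round 2: 2 messages still in flight

Answer: 2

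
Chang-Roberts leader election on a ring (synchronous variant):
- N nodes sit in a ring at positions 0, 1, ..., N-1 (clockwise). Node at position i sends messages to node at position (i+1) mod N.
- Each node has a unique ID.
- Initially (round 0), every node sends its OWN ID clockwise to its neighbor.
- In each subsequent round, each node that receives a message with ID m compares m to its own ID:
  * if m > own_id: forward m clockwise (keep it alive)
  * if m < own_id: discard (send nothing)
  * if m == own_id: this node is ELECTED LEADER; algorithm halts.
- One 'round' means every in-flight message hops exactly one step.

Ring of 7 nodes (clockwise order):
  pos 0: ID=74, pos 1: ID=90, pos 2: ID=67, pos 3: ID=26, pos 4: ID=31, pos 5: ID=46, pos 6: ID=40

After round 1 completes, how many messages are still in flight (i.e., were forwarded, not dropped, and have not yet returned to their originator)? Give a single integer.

Round 1: pos1(id90) recv 74: drop; pos2(id67) recv 90: fwd; pos3(id26) recv 67: fwd; pos4(id31) recv 26: drop; pos5(id46) recv 31: drop; pos6(id40) recv 46: fwd; pos0(id74) recv 40: drop
After round 1: 3 messages still in flight

Answer: 3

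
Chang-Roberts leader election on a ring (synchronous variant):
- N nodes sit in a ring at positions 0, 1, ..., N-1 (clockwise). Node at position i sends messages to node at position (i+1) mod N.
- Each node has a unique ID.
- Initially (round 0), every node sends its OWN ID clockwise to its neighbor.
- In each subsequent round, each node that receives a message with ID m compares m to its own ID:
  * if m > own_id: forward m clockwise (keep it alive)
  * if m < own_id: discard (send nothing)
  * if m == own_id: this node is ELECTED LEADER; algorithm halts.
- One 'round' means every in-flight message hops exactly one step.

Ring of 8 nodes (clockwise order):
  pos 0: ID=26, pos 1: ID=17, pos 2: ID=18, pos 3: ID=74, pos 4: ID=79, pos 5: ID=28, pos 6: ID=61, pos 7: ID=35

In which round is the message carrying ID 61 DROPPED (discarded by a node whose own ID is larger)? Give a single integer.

Answer: 5

Derivation:
Round 1: pos1(id17) recv 26: fwd; pos2(id18) recv 17: drop; pos3(id74) recv 18: drop; pos4(id79) recv 74: drop; pos5(id28) recv 79: fwd; pos6(id61) recv 28: drop; pos7(id35) recv 61: fwd; pos0(id26) recv 35: fwd
Round 2: pos2(id18) recv 26: fwd; pos6(id61) recv 79: fwd; pos0(id26) recv 61: fwd; pos1(id17) recv 35: fwd
Round 3: pos3(id74) recv 26: drop; pos7(id35) recv 79: fwd; pos1(id17) recv 61: fwd; pos2(id18) recv 35: fwd
Round 4: pos0(id26) recv 79: fwd; pos2(id18) recv 61: fwd; pos3(id74) recv 35: drop
Round 5: pos1(id17) recv 79: fwd; pos3(id74) recv 61: drop
Round 6: pos2(id18) recv 79: fwd
Round 7: pos3(id74) recv 79: fwd
Round 8: pos4(id79) recv 79: ELECTED
Message ID 61 originates at pos 6; dropped at pos 3 in round 5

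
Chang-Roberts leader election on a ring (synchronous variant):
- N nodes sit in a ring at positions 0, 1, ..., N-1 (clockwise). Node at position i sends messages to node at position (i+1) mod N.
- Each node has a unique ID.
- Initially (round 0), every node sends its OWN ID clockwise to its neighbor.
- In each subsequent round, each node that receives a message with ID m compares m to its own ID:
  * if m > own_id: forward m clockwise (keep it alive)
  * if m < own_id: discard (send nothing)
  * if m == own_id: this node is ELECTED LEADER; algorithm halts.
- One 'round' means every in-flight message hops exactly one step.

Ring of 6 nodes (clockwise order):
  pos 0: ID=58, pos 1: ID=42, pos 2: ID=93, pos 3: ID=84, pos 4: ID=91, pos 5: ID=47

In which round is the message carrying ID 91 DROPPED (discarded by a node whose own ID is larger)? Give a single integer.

Answer: 4

Derivation:
Round 1: pos1(id42) recv 58: fwd; pos2(id93) recv 42: drop; pos3(id84) recv 93: fwd; pos4(id91) recv 84: drop; pos5(id47) recv 91: fwd; pos0(id58) recv 47: drop
Round 2: pos2(id93) recv 58: drop; pos4(id91) recv 93: fwd; pos0(id58) recv 91: fwd
Round 3: pos5(id47) recv 93: fwd; pos1(id42) recv 91: fwd
Round 4: pos0(id58) recv 93: fwd; pos2(id93) recv 91: drop
Round 5: pos1(id42) recv 93: fwd
Round 6: pos2(id93) recv 93: ELECTED
Message ID 91 originates at pos 4; dropped at pos 2 in round 4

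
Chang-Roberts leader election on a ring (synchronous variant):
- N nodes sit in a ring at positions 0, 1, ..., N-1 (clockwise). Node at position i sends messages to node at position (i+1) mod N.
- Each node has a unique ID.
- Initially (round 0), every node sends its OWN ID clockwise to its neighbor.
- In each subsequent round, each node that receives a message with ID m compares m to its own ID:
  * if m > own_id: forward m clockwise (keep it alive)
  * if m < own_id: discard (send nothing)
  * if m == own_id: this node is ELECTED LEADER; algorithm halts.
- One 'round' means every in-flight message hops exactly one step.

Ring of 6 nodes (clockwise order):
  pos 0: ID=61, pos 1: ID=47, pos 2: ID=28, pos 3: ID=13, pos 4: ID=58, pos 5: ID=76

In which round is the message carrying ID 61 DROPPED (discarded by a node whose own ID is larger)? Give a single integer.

Round 1: pos1(id47) recv 61: fwd; pos2(id28) recv 47: fwd; pos3(id13) recv 28: fwd; pos4(id58) recv 13: drop; pos5(id76) recv 58: drop; pos0(id61) recv 76: fwd
Round 2: pos2(id28) recv 61: fwd; pos3(id13) recv 47: fwd; pos4(id58) recv 28: drop; pos1(id47) recv 76: fwd
Round 3: pos3(id13) recv 61: fwd; pos4(id58) recv 47: drop; pos2(id28) recv 76: fwd
Round 4: pos4(id58) recv 61: fwd; pos3(id13) recv 76: fwd
Round 5: pos5(id76) recv 61: drop; pos4(id58) recv 76: fwd
Round 6: pos5(id76) recv 76: ELECTED
Message ID 61 originates at pos 0; dropped at pos 5 in round 5

Answer: 5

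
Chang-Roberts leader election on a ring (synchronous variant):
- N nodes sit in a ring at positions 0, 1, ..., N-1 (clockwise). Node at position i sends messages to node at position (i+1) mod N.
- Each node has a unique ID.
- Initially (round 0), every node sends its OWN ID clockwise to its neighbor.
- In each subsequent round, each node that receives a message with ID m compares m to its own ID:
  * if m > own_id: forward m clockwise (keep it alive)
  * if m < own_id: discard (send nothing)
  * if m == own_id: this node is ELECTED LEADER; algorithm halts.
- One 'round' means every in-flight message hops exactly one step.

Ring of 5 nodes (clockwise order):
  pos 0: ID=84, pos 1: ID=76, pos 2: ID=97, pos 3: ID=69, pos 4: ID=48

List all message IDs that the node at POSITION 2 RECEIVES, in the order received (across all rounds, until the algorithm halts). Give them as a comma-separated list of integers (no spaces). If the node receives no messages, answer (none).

Answer: 76,84,97

Derivation:
Round 1: pos1(id76) recv 84: fwd; pos2(id97) recv 76: drop; pos3(id69) recv 97: fwd; pos4(id48) recv 69: fwd; pos0(id84) recv 48: drop
Round 2: pos2(id97) recv 84: drop; pos4(id48) recv 97: fwd; pos0(id84) recv 69: drop
Round 3: pos0(id84) recv 97: fwd
Round 4: pos1(id76) recv 97: fwd
Round 5: pos2(id97) recv 97: ELECTED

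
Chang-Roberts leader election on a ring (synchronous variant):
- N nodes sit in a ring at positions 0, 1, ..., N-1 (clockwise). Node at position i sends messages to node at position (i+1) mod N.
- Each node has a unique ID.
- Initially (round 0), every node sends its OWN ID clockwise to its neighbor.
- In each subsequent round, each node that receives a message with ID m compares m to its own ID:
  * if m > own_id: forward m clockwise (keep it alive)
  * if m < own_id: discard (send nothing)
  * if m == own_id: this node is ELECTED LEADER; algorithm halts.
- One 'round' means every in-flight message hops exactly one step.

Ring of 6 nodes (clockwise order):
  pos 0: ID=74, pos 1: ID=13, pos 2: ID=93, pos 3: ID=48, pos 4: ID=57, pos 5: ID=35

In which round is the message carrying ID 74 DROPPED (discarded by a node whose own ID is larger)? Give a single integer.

Round 1: pos1(id13) recv 74: fwd; pos2(id93) recv 13: drop; pos3(id48) recv 93: fwd; pos4(id57) recv 48: drop; pos5(id35) recv 57: fwd; pos0(id74) recv 35: drop
Round 2: pos2(id93) recv 74: drop; pos4(id57) recv 93: fwd; pos0(id74) recv 57: drop
Round 3: pos5(id35) recv 93: fwd
Round 4: pos0(id74) recv 93: fwd
Round 5: pos1(id13) recv 93: fwd
Round 6: pos2(id93) recv 93: ELECTED
Message ID 74 originates at pos 0; dropped at pos 2 in round 2

Answer: 2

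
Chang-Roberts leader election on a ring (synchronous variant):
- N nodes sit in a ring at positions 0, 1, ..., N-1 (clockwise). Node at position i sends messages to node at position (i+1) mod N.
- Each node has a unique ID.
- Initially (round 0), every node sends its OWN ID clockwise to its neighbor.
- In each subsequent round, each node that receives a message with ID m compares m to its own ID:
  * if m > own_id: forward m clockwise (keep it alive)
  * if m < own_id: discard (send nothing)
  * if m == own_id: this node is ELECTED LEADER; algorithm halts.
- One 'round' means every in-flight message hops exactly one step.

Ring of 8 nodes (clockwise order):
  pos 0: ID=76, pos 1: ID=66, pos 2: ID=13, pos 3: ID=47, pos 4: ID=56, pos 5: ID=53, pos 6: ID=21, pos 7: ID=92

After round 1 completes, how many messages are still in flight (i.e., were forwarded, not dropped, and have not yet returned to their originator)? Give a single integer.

Round 1: pos1(id66) recv 76: fwd; pos2(id13) recv 66: fwd; pos3(id47) recv 13: drop; pos4(id56) recv 47: drop; pos5(id53) recv 56: fwd; pos6(id21) recv 53: fwd; pos7(id92) recv 21: drop; pos0(id76) recv 92: fwd
After round 1: 5 messages still in flight

Answer: 5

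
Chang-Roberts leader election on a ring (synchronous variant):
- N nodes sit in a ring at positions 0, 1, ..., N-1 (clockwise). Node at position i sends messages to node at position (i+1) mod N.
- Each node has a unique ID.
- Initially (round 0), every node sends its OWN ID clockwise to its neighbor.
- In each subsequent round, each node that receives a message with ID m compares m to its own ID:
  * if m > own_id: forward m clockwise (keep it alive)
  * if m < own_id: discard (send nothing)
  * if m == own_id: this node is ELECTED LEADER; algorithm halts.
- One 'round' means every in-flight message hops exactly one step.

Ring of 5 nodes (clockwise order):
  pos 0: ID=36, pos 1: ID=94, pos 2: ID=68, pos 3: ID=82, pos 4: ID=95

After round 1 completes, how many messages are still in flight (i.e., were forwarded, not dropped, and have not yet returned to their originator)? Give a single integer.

Round 1: pos1(id94) recv 36: drop; pos2(id68) recv 94: fwd; pos3(id82) recv 68: drop; pos4(id95) recv 82: drop; pos0(id36) recv 95: fwd
After round 1: 2 messages still in flight

Answer: 2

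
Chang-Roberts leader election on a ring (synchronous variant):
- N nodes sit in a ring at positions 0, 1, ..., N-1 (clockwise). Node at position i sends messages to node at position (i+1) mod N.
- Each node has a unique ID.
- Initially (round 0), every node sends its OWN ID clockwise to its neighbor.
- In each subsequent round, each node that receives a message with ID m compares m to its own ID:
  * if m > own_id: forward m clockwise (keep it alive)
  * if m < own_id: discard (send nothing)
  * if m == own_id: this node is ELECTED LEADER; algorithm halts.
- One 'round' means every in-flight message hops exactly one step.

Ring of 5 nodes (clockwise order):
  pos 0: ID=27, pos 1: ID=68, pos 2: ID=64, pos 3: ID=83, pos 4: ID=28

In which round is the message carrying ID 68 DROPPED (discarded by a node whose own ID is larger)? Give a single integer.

Answer: 2

Derivation:
Round 1: pos1(id68) recv 27: drop; pos2(id64) recv 68: fwd; pos3(id83) recv 64: drop; pos4(id28) recv 83: fwd; pos0(id27) recv 28: fwd
Round 2: pos3(id83) recv 68: drop; pos0(id27) recv 83: fwd; pos1(id68) recv 28: drop
Round 3: pos1(id68) recv 83: fwd
Round 4: pos2(id64) recv 83: fwd
Round 5: pos3(id83) recv 83: ELECTED
Message ID 68 originates at pos 1; dropped at pos 3 in round 2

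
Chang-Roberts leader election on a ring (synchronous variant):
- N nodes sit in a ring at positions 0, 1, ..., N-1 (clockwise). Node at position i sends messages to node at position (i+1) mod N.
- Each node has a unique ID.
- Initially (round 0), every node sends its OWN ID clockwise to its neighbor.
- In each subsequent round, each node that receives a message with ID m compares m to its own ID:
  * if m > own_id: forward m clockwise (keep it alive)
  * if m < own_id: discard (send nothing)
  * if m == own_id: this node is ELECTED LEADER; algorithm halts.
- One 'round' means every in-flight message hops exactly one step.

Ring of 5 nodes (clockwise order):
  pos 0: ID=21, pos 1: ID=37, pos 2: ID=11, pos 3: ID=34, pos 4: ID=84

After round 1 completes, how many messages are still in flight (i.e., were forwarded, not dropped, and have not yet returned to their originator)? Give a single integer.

Round 1: pos1(id37) recv 21: drop; pos2(id11) recv 37: fwd; pos3(id34) recv 11: drop; pos4(id84) recv 34: drop; pos0(id21) recv 84: fwd
After round 1: 2 messages still in flight

Answer: 2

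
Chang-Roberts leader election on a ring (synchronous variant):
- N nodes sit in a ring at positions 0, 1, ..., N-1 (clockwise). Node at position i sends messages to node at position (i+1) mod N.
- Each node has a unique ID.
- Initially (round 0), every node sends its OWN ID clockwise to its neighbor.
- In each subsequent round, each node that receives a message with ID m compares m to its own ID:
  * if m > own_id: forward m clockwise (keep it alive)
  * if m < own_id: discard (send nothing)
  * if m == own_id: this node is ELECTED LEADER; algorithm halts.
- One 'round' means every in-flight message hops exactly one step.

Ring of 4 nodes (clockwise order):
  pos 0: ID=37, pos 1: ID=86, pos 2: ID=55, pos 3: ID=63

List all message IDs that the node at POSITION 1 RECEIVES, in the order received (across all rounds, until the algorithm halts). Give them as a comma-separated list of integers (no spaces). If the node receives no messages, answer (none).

Round 1: pos1(id86) recv 37: drop; pos2(id55) recv 86: fwd; pos3(id63) recv 55: drop; pos0(id37) recv 63: fwd
Round 2: pos3(id63) recv 86: fwd; pos1(id86) recv 63: drop
Round 3: pos0(id37) recv 86: fwd
Round 4: pos1(id86) recv 86: ELECTED

Answer: 37,63,86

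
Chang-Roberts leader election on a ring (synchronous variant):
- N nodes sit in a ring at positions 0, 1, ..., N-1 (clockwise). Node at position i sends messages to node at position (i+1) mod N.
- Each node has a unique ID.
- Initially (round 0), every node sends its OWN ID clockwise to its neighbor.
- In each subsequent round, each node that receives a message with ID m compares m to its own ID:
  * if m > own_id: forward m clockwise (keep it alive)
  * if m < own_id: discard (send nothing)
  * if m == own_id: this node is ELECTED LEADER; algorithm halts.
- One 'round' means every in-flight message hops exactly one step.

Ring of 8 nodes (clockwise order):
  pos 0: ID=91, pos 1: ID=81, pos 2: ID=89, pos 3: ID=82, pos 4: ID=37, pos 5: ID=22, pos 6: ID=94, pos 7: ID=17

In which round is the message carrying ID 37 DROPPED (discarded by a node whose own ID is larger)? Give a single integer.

Round 1: pos1(id81) recv 91: fwd; pos2(id89) recv 81: drop; pos3(id82) recv 89: fwd; pos4(id37) recv 82: fwd; pos5(id22) recv 37: fwd; pos6(id94) recv 22: drop; pos7(id17) recv 94: fwd; pos0(id91) recv 17: drop
Round 2: pos2(id89) recv 91: fwd; pos4(id37) recv 89: fwd; pos5(id22) recv 82: fwd; pos6(id94) recv 37: drop; pos0(id91) recv 94: fwd
Round 3: pos3(id82) recv 91: fwd; pos5(id22) recv 89: fwd; pos6(id94) recv 82: drop; pos1(id81) recv 94: fwd
Round 4: pos4(id37) recv 91: fwd; pos6(id94) recv 89: drop; pos2(id89) recv 94: fwd
Round 5: pos5(id22) recv 91: fwd; pos3(id82) recv 94: fwd
Round 6: pos6(id94) recv 91: drop; pos4(id37) recv 94: fwd
Round 7: pos5(id22) recv 94: fwd
Round 8: pos6(id94) recv 94: ELECTED
Message ID 37 originates at pos 4; dropped at pos 6 in round 2

Answer: 2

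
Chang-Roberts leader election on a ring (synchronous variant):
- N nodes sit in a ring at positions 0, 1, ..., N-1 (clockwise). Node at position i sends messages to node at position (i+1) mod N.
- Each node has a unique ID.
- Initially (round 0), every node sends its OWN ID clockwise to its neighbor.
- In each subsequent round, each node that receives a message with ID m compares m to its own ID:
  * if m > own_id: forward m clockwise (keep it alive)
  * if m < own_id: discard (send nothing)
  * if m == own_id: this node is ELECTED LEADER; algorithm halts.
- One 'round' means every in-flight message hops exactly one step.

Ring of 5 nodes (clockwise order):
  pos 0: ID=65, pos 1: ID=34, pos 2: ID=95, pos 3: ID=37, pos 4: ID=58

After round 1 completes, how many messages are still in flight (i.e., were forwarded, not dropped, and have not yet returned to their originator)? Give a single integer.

Answer: 2

Derivation:
Round 1: pos1(id34) recv 65: fwd; pos2(id95) recv 34: drop; pos3(id37) recv 95: fwd; pos4(id58) recv 37: drop; pos0(id65) recv 58: drop
After round 1: 2 messages still in flight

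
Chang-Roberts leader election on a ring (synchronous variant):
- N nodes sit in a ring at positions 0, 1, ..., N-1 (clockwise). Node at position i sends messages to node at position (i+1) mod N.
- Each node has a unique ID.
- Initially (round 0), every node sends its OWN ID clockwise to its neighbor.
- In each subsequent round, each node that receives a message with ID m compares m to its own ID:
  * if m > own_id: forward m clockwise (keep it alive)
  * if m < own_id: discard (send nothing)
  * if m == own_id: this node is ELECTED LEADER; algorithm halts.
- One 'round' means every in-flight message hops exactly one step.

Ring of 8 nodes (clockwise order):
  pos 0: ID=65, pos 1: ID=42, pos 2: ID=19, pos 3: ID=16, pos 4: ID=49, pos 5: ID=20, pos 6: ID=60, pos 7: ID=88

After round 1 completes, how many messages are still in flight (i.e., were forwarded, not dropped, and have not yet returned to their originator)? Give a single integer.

Answer: 5

Derivation:
Round 1: pos1(id42) recv 65: fwd; pos2(id19) recv 42: fwd; pos3(id16) recv 19: fwd; pos4(id49) recv 16: drop; pos5(id20) recv 49: fwd; pos6(id60) recv 20: drop; pos7(id88) recv 60: drop; pos0(id65) recv 88: fwd
After round 1: 5 messages still in flight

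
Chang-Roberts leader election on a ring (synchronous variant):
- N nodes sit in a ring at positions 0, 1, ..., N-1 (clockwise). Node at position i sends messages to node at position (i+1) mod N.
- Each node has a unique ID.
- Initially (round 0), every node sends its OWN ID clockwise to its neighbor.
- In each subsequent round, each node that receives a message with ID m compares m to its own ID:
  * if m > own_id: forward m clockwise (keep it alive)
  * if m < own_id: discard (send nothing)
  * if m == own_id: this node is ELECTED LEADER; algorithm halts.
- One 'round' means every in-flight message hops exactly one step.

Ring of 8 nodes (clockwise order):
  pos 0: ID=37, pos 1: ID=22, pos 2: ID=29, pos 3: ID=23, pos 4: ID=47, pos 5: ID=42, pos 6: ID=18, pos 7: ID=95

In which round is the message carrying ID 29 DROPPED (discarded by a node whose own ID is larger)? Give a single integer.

Answer: 2

Derivation:
Round 1: pos1(id22) recv 37: fwd; pos2(id29) recv 22: drop; pos3(id23) recv 29: fwd; pos4(id47) recv 23: drop; pos5(id42) recv 47: fwd; pos6(id18) recv 42: fwd; pos7(id95) recv 18: drop; pos0(id37) recv 95: fwd
Round 2: pos2(id29) recv 37: fwd; pos4(id47) recv 29: drop; pos6(id18) recv 47: fwd; pos7(id95) recv 42: drop; pos1(id22) recv 95: fwd
Round 3: pos3(id23) recv 37: fwd; pos7(id95) recv 47: drop; pos2(id29) recv 95: fwd
Round 4: pos4(id47) recv 37: drop; pos3(id23) recv 95: fwd
Round 5: pos4(id47) recv 95: fwd
Round 6: pos5(id42) recv 95: fwd
Round 7: pos6(id18) recv 95: fwd
Round 8: pos7(id95) recv 95: ELECTED
Message ID 29 originates at pos 2; dropped at pos 4 in round 2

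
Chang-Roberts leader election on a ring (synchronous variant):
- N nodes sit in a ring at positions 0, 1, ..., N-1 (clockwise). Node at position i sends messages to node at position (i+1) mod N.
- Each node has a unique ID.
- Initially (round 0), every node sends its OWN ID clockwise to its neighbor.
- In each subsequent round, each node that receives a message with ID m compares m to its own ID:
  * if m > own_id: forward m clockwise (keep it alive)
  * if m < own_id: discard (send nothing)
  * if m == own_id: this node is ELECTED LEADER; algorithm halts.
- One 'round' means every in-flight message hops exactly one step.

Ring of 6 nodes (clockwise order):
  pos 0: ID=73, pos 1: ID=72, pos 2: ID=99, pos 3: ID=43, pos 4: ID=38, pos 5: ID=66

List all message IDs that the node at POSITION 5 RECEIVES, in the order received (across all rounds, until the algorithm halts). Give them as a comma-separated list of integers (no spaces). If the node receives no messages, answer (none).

Answer: 38,43,99

Derivation:
Round 1: pos1(id72) recv 73: fwd; pos2(id99) recv 72: drop; pos3(id43) recv 99: fwd; pos4(id38) recv 43: fwd; pos5(id66) recv 38: drop; pos0(id73) recv 66: drop
Round 2: pos2(id99) recv 73: drop; pos4(id38) recv 99: fwd; pos5(id66) recv 43: drop
Round 3: pos5(id66) recv 99: fwd
Round 4: pos0(id73) recv 99: fwd
Round 5: pos1(id72) recv 99: fwd
Round 6: pos2(id99) recv 99: ELECTED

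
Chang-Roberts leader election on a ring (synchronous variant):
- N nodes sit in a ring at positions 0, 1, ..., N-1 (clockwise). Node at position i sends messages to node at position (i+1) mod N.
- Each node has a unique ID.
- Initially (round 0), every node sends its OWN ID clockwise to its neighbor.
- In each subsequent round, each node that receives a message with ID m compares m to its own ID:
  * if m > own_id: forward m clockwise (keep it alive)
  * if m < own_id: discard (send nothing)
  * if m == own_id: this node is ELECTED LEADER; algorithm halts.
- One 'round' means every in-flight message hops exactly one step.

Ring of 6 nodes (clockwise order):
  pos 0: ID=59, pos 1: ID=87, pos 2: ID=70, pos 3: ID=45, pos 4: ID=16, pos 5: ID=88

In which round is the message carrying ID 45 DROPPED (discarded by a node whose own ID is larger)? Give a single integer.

Round 1: pos1(id87) recv 59: drop; pos2(id70) recv 87: fwd; pos3(id45) recv 70: fwd; pos4(id16) recv 45: fwd; pos5(id88) recv 16: drop; pos0(id59) recv 88: fwd
Round 2: pos3(id45) recv 87: fwd; pos4(id16) recv 70: fwd; pos5(id88) recv 45: drop; pos1(id87) recv 88: fwd
Round 3: pos4(id16) recv 87: fwd; pos5(id88) recv 70: drop; pos2(id70) recv 88: fwd
Round 4: pos5(id88) recv 87: drop; pos3(id45) recv 88: fwd
Round 5: pos4(id16) recv 88: fwd
Round 6: pos5(id88) recv 88: ELECTED
Message ID 45 originates at pos 3; dropped at pos 5 in round 2

Answer: 2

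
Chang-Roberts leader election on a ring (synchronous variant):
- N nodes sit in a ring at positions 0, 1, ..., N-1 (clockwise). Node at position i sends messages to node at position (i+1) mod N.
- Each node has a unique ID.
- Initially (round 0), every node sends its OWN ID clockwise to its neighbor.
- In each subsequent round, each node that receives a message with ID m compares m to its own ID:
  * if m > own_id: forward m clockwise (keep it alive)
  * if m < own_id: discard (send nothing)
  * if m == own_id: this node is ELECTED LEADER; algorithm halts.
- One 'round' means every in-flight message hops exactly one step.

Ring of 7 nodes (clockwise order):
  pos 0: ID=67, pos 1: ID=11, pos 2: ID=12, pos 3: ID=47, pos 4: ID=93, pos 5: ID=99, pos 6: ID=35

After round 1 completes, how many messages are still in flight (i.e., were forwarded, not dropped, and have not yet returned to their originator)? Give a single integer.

Round 1: pos1(id11) recv 67: fwd; pos2(id12) recv 11: drop; pos3(id47) recv 12: drop; pos4(id93) recv 47: drop; pos5(id99) recv 93: drop; pos6(id35) recv 99: fwd; pos0(id67) recv 35: drop
After round 1: 2 messages still in flight

Answer: 2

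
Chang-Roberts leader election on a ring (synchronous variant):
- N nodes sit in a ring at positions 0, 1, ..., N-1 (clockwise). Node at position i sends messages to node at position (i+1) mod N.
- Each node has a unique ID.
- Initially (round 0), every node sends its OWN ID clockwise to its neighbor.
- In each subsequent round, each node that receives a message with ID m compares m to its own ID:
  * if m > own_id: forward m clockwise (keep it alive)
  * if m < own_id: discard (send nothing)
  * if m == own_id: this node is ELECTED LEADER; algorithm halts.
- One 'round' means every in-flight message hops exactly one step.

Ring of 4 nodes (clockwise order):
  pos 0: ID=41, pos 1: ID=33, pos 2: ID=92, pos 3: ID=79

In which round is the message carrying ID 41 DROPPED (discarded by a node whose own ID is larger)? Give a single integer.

Answer: 2

Derivation:
Round 1: pos1(id33) recv 41: fwd; pos2(id92) recv 33: drop; pos3(id79) recv 92: fwd; pos0(id41) recv 79: fwd
Round 2: pos2(id92) recv 41: drop; pos0(id41) recv 92: fwd; pos1(id33) recv 79: fwd
Round 3: pos1(id33) recv 92: fwd; pos2(id92) recv 79: drop
Round 4: pos2(id92) recv 92: ELECTED
Message ID 41 originates at pos 0; dropped at pos 2 in round 2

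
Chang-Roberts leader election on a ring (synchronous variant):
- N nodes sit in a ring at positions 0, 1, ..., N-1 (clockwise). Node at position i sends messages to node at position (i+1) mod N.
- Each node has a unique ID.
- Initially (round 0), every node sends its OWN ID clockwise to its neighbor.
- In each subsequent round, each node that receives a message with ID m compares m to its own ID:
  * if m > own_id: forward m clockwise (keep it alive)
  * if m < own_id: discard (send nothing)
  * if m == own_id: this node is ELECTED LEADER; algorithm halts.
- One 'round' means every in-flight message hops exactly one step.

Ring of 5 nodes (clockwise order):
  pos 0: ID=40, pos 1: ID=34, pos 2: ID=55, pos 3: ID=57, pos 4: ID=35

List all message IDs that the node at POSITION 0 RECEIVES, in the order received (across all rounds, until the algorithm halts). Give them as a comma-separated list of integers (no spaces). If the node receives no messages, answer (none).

Answer: 35,57

Derivation:
Round 1: pos1(id34) recv 40: fwd; pos2(id55) recv 34: drop; pos3(id57) recv 55: drop; pos4(id35) recv 57: fwd; pos0(id40) recv 35: drop
Round 2: pos2(id55) recv 40: drop; pos0(id40) recv 57: fwd
Round 3: pos1(id34) recv 57: fwd
Round 4: pos2(id55) recv 57: fwd
Round 5: pos3(id57) recv 57: ELECTED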